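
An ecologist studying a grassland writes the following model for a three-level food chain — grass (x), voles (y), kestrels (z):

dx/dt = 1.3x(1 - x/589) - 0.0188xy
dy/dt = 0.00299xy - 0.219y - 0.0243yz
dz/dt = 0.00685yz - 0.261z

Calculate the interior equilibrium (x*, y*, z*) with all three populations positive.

x* ≈ 264, y* ≈ 38.1, z* ≈ 23.5

From dz/dt = 0: 0.00685y* = 0.261, so y* = 38.1.
From dx/dt = 0: 1.3(1 - x*/589) = 0.0188·38.1, giving x* = 589·(1 - 0.551) = 264.
From dy/dt = 0: 0.00299·264 - 0.219 = 0.0243z*, so z* = 0.572/0.0243 = 23.5.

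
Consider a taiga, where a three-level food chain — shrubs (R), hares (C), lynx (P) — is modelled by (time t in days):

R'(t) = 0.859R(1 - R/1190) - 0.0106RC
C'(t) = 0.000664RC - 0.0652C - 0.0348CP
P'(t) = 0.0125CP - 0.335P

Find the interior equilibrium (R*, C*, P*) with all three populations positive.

From dP/dt = 0: 0.0125C* = 0.335, so C* = 26.8.
From dR/dt = 0: 0.859(1 - R*/1190) = 0.0106·26.8, giving R* = 1190·(1 - 0.331) = 796.
From dC/dt = 0: 0.000664·796 - 0.0652 = 0.0348P*, so P* = 0.464/0.0348 = 13.3.

R* ≈ 796, C* ≈ 26.8, P* ≈ 13.3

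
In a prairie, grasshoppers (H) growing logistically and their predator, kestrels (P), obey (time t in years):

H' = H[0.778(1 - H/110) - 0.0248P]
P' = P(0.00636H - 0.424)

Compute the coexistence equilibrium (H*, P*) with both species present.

H* ≈ 66.7, P* ≈ 12.4

From dP/dt = 0 with P > 0: 0.00636H* = 0.424, so H* = 66.7.
Substitute into dH/dt = 0: 0.778(1 - 66.7/110) = 0.0248P*.
The bracket is 0.394, giving P* = 0.306/0.0248 = 12.4.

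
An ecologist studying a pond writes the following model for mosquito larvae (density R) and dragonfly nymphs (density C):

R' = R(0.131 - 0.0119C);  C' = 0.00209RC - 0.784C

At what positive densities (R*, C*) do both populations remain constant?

R* ≈ 375, C* ≈ 11

Set dC/dt = 0 with C > 0: 0.00209R - 0.784 = 0, so R* = 0.784/0.00209 = 375.
Set dR/dt = 0 with R > 0: 0.131 - 0.0119C = 0, so C* = 0.131/0.0119 = 11.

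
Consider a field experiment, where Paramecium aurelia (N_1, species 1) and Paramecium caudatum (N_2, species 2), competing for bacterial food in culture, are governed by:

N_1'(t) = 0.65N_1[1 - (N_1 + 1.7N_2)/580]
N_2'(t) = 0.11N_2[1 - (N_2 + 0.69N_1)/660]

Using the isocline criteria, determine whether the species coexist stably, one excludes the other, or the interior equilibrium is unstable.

Compare the nullcline intercepts: K1/α12 = 580/1.7 = 341 < K2 = 660; K2/α21 = 660/0.69 = 957 > K1 = 580.
Since the inequalities point opposite ways, species 2 can invade but species 1 cannot.

species 2 excludes species 1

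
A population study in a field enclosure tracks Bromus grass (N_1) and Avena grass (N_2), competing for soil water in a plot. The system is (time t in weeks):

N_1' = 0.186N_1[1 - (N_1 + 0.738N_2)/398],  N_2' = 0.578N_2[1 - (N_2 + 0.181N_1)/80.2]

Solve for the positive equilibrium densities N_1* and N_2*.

N_1* ≈ 391, N_2* ≈ 9.42

Setting both brackets to zero gives the nullclines N_1 + 0.738N_2 = 398 and 0.181N_1 + N_2 = 80.2.
Substituting N_2 = 80.2 - 0.181N_1 into the first: N_1(1 - 0.738·0.181) = 398 - 0.738·80.2.
So N_1* = 339/0.866 = 391, and then N_2* = 80.2 - 0.181·391 = 9.42.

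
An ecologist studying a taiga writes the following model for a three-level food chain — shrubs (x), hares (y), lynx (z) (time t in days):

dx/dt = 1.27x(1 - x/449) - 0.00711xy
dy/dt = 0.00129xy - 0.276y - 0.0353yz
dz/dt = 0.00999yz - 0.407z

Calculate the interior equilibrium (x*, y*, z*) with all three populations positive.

x* ≈ 347, y* ≈ 40.7, z* ≈ 4.85

From dz/dt = 0: 0.00999y* = 0.407, so y* = 40.7.
From dx/dt = 0: 1.27(1 - x*/449) = 0.00711·40.7, giving x* = 449·(1 - 0.228) = 347.
From dy/dt = 0: 0.00129·347 - 0.276 = 0.0353z*, so z* = 0.171/0.0353 = 4.85.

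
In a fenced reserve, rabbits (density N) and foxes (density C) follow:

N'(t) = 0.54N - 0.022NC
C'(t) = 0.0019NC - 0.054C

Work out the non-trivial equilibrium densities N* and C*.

Set dC/dt = 0 with C > 0: 0.0019N - 0.054 = 0, so N* = 0.054/0.0019 = 28.4.
Set dN/dt = 0 with N > 0: 0.54 - 0.022C = 0, so C* = 0.54/0.022 = 24.5.

N* ≈ 28.4, C* ≈ 24.5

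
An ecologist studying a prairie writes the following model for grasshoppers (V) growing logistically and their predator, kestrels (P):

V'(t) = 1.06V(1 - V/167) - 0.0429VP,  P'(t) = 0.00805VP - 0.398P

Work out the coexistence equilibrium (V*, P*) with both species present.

From dP/dt = 0 with P > 0: 0.00805V* = 0.398, so V* = 49.4.
Substitute into dV/dt = 0: 1.06(1 - 49.4/167) = 0.0429P*.
The bracket is 0.704, giving P* = 0.746/0.0429 = 17.4.

V* ≈ 49.4, P* ≈ 17.4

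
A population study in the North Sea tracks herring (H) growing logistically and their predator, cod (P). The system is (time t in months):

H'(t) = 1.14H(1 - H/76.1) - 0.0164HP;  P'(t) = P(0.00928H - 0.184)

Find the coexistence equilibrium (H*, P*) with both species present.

H* ≈ 19.8, P* ≈ 51.4

From dP/dt = 0 with P > 0: 0.00928H* = 0.184, so H* = 19.8.
Substitute into dH/dt = 0: 1.14(1 - 19.8/76.1) = 0.0164P*.
The bracket is 0.739, giving P* = 0.843/0.0164 = 51.4.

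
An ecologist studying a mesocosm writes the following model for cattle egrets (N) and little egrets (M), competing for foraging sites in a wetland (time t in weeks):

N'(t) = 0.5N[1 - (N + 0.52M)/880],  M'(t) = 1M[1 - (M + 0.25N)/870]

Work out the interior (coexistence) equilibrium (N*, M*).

N* ≈ 491, M* ≈ 747

Setting both brackets to zero gives the nullclines N + 0.52M = 880 and 0.25N + M = 870.
Substituting M = 870 - 0.25N into the first: N(1 - 0.52·0.25) = 880 - 0.52·870.
So N* = 428/0.87 = 491, and then M* = 870 - 0.25·491 = 747.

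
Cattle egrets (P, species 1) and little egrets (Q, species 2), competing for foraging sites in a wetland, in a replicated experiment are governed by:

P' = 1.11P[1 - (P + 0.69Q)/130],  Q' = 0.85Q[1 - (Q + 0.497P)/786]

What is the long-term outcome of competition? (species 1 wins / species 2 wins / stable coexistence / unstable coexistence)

Compare the nullcline intercepts: K1/α12 = 130/0.69 = 188 < K2 = 786; K2/α21 = 786/0.497 = 1580 > K1 = 130.
Since the inequalities point opposite ways, species 2 can invade but species 1 cannot.

species 2 excludes species 1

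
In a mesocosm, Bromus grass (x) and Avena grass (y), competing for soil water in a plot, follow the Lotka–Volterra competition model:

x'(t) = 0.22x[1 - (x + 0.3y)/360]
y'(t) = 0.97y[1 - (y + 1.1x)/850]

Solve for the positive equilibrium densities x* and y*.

Setting both brackets to zero gives the nullclines x + 0.3y = 360 and 1.1x + y = 850.
Substituting y = 850 - 1.1x into the first: x(1 - 0.3·1.1) = 360 - 0.3·850.
So x* = 105/0.67 = 157, and then y* = 850 - 1.1·157 = 678.

x* ≈ 157, y* ≈ 678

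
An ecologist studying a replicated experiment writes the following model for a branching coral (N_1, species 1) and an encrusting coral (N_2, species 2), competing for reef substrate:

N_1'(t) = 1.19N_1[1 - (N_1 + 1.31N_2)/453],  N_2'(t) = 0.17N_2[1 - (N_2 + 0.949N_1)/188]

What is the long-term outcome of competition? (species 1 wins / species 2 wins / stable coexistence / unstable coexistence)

Compare the nullcline intercepts: K1/α12 = 453/1.31 = 346 > K2 = 188; K2/α21 = 188/0.949 = 198 < K1 = 453.
Since the inequalities point opposite ways, species 1 can invade but species 2 cannot.

species 1 excludes species 2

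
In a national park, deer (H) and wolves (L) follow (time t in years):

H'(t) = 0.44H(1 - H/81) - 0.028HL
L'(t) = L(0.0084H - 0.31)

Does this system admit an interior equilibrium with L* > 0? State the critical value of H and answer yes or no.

The predator equation gives dL/dt > 0 only when H > 0.31/0.0084 = 36.9.
Without the predator, H → K = 81. Since 81 > 36.9, the predator can invade and persist.

Threshold H = 36.9; K > 36.9, so yes, the predator persists.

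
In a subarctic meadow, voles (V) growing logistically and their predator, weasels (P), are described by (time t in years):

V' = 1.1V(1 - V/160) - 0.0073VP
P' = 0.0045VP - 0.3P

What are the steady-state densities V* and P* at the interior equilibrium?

From dP/dt = 0 with P > 0: 0.0045V* = 0.3, so V* = 66.7.
Substitute into dV/dt = 0: 1.1(1 - 66.7/160) = 0.0073P*.
The bracket is 0.583, giving P* = 0.642/0.0073 = 87.9.

V* ≈ 66.7, P* ≈ 87.9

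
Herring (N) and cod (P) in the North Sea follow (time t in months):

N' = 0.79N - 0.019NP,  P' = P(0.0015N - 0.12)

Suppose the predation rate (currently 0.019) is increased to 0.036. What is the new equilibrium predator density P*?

At the interior fixed point, setting dN/dt = 0 with N > 0 fixes P* = (prey growth rate)/(NP coefficient) — independent of the other coefficients.
With the change, P* = 0.79/0.036 = 21.9; it falls from 41.6.

P* ≈ 21.9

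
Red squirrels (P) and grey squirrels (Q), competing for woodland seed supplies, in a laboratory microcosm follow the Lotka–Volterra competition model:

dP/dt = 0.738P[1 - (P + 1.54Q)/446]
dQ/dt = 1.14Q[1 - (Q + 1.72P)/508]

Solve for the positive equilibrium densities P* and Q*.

Setting both brackets to zero gives the nullclines P + 1.54Q = 446 and 1.72P + Q = 508.
Substituting Q = 508 - 1.72P into the first: P(1 - 1.54·1.72) = 446 - 1.54·508.
So P* = -336/-1.65 = 204, and then Q* = 508 - 1.72·204 = 157.

P* ≈ 204, Q* ≈ 157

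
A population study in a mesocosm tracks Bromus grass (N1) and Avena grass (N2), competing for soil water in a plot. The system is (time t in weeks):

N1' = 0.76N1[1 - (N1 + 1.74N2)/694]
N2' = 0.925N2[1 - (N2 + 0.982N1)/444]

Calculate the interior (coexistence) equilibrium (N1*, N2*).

N1* ≈ 111, N2* ≈ 335

Setting both brackets to zero gives the nullclines N1 + 1.74N2 = 694 and 0.982N1 + N2 = 444.
Substituting N2 = 444 - 0.982N1 into the first: N1(1 - 1.74·0.982) = 694 - 1.74·444.
So N1* = -78.6/-0.709 = 111, and then N2* = 444 - 0.982·111 = 335.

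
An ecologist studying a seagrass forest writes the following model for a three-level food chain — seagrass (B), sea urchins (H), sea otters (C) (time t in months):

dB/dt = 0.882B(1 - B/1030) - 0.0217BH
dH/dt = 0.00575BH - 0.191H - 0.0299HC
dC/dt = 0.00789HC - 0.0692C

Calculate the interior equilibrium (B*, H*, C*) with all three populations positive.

B* ≈ 808, H* ≈ 8.77, C* ≈ 149

From dC/dt = 0: 0.00789H* = 0.0692, so H* = 8.77.
From dB/dt = 0: 0.882(1 - B*/1030) = 0.0217·8.77, giving B* = 1030·(1 - 0.216) = 808.
From dH/dt = 0: 0.00575·808 - 0.191 = 0.0299C*, so C* = 4.45/0.0299 = 149.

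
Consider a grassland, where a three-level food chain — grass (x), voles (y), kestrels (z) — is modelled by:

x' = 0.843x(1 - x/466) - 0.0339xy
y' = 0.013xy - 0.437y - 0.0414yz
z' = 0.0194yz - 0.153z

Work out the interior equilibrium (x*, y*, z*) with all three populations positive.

x* ≈ 318, y* ≈ 7.89, z* ≈ 89.4

From dz/dt = 0: 0.0194y* = 0.153, so y* = 7.89.
From dx/dt = 0: 0.843(1 - x*/466) = 0.0339·7.89, giving x* = 466·(1 - 0.317) = 318.
From dy/dt = 0: 0.013·318 - 0.437 = 0.0414z*, so z* = 3.7/0.0414 = 89.4.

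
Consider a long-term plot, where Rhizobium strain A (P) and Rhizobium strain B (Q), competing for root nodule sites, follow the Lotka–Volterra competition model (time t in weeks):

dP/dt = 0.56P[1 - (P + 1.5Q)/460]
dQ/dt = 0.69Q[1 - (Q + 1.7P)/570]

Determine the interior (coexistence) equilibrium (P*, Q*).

P* ≈ 255, Q* ≈ 137

Setting both brackets to zero gives the nullclines P + 1.5Q = 460 and 1.7P + Q = 570.
Substituting Q = 570 - 1.7P into the first: P(1 - 1.5·1.7) = 460 - 1.5·570.
So P* = -395/-1.55 = 255, and then Q* = 570 - 1.7·255 = 137.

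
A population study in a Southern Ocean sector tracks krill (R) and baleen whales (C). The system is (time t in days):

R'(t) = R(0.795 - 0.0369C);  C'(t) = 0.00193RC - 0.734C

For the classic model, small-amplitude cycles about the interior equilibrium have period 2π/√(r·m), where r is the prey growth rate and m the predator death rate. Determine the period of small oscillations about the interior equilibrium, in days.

Here r = 0.795 and m = 0.734, so r·m = 0.584.
ω = √0.584 = 0.764 per day, hence T = 2π/ω ≈ 8.23 days.

T ≈ 8.23 days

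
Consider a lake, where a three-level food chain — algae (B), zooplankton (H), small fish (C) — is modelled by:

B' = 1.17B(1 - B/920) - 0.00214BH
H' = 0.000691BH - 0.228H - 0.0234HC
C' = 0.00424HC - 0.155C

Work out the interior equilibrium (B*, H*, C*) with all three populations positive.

B* ≈ 858, H* ≈ 36.6, C* ≈ 15.6

From dC/dt = 0: 0.00424H* = 0.155, so H* = 36.6.
From dB/dt = 0: 1.17(1 - B*/920) = 0.00214·36.6, giving B* = 920·(1 - 0.0669) = 858.
From dH/dt = 0: 0.000691·858 - 0.228 = 0.0234C*, so C* = 0.365/0.0234 = 15.6.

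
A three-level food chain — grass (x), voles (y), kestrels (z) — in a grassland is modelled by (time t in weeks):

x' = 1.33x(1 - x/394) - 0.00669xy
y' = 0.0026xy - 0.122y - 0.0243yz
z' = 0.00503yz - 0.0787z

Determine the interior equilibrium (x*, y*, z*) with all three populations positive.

From dz/dt = 0: 0.00503y* = 0.0787, so y* = 15.6.
From dx/dt = 0: 1.33(1 - x*/394) = 0.00669·15.6, giving x* = 394·(1 - 0.0787) = 363.
From dy/dt = 0: 0.0026·363 - 0.122 = 0.0243z*, so z* = 0.822/0.0243 = 33.8.

x* ≈ 363, y* ≈ 15.6, z* ≈ 33.8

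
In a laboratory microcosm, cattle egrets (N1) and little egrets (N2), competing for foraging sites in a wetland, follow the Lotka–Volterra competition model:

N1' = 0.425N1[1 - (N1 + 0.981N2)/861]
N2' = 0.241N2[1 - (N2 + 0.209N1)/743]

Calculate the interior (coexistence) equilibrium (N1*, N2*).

Setting both brackets to zero gives the nullclines N1 + 0.981N2 = 861 and 0.209N1 + N2 = 743.
Substituting N2 = 743 - 0.209N1 into the first: N1(1 - 0.981·0.209) = 861 - 0.981·743.
So N1* = 132/0.795 = 166, and then N2* = 743 - 0.209·166 = 708.

N1* ≈ 166, N2* ≈ 708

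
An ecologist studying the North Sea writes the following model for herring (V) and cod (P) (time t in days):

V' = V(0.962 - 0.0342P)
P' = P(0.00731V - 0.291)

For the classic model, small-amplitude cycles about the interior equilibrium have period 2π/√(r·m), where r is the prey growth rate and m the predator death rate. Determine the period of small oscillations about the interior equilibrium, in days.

Here r = 0.962 and m = 0.291, so r·m = 0.28.
ω = √0.28 = 0.529 per day, hence T = 2π/ω ≈ 11.9 days.

T ≈ 11.9 days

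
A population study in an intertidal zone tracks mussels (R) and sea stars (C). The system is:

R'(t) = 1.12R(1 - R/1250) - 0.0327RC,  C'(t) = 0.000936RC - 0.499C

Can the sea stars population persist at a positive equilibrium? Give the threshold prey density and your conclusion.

Threshold R = 533; K > 533, so yes, the predator persists.

The predator equation gives dC/dt > 0 only when R > 0.499/0.000936 = 533.
Without the predator, R → K = 1250. Since 1250 > 533, the predator can invade and persist.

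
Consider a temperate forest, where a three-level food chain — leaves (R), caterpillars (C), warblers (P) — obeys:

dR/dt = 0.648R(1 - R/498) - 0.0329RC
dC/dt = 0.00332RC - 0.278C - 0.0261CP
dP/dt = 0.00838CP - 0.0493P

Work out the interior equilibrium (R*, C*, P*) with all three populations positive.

From dP/dt = 0: 0.00838C* = 0.0493, so C* = 5.88.
From dR/dt = 0: 0.648(1 - R*/498) = 0.0329·5.88, giving R* = 498·(1 - 0.299) = 349.
From dC/dt = 0: 0.00332·349 - 0.278 = 0.0261P*, so P* = 0.882/0.0261 = 33.8.

R* ≈ 349, C* ≈ 5.88, P* ≈ 33.8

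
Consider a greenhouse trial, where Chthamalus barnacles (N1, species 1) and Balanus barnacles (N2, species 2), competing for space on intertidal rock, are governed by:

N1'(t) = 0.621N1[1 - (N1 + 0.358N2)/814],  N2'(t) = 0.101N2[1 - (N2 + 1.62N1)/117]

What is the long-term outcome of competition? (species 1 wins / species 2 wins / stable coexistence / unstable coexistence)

Compare the nullcline intercepts: K1/α12 = 814/0.358 = 2270 > K2 = 117; K2/α21 = 117/1.62 = 72.2 < K1 = 814.
Since the inequalities point opposite ways, species 1 can invade but species 2 cannot.

species 1 excludes species 2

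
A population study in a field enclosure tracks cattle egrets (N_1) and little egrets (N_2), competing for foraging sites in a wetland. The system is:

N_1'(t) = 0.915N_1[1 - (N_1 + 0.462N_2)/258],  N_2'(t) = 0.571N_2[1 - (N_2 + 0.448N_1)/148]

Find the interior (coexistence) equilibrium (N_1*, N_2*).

N_1* ≈ 239, N_2* ≈ 40.9

Setting both brackets to zero gives the nullclines N_1 + 0.462N_2 = 258 and 0.448N_1 + N_2 = 148.
Substituting N_2 = 148 - 0.448N_1 into the first: N_1(1 - 0.462·0.448) = 258 - 0.462·148.
So N_1* = 190/0.793 = 239, and then N_2* = 148 - 0.448·239 = 40.9.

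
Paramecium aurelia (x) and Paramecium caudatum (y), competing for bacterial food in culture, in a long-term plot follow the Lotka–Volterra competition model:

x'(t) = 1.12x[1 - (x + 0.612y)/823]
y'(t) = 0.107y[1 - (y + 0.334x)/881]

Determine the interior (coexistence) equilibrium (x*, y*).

x* ≈ 357, y* ≈ 762

Setting both brackets to zero gives the nullclines x + 0.612y = 823 and 0.334x + y = 881.
Substituting y = 881 - 0.334x into the first: x(1 - 0.612·0.334) = 823 - 0.612·881.
So x* = 284/0.796 = 357, and then y* = 881 - 0.334·357 = 762.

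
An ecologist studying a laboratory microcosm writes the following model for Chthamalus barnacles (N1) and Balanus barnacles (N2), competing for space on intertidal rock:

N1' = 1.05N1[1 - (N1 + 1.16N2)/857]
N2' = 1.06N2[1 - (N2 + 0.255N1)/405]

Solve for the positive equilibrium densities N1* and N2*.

N1* ≈ 550, N2* ≈ 265

Setting both brackets to zero gives the nullclines N1 + 1.16N2 = 857 and 0.255N1 + N2 = 405.
Substituting N2 = 405 - 0.255N1 into the first: N1(1 - 1.16·0.255) = 857 - 1.16·405.
So N1* = 387/0.704 = 550, and then N2* = 405 - 0.255·550 = 265.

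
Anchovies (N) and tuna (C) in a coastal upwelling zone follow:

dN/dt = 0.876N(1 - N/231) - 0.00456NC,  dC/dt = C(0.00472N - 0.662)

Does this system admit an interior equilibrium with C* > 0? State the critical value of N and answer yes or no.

Threshold N = 140; K > 140, so yes, the predator persists.

The predator equation gives dC/dt > 0 only when N > 0.662/0.00472 = 140.
Without the predator, N → K = 231. Since 231 > 140, the predator can invade and persist.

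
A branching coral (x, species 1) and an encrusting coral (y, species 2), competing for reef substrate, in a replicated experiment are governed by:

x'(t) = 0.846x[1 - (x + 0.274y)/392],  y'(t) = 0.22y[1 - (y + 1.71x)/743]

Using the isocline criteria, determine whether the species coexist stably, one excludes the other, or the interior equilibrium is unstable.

stable coexistence

Compare the nullcline intercepts: K1/α12 = 392/0.274 = 1430 > K2 = 743; K2/α21 = 743/1.71 = 435 > K1 = 392.
Since both inequalities hold, each species can invade when rare, so the interior equilibrium is stable.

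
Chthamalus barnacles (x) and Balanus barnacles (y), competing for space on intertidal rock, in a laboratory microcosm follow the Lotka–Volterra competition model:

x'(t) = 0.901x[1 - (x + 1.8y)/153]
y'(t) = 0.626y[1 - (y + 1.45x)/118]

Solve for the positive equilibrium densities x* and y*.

x* ≈ 36.9, y* ≈ 64.5

Setting both brackets to zero gives the nullclines x + 1.8y = 153 and 1.45x + y = 118.
Substituting y = 118 - 1.45x into the first: x(1 - 1.8·1.45) = 153 - 1.8·118.
So x* = -59.4/-1.61 = 36.9, and then y* = 118 - 1.45·36.9 = 64.5.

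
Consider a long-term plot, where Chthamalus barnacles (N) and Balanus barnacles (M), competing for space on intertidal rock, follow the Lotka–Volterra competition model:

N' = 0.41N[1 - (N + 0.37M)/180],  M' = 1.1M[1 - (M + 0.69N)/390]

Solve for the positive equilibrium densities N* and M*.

Setting both brackets to zero gives the nullclines N + 0.37M = 180 and 0.69N + M = 390.
Substituting M = 390 - 0.69N into the first: N(1 - 0.37·0.69) = 180 - 0.37·390.
So N* = 35.7/0.745 = 47.9, and then M* = 390 - 0.69·47.9 = 357.

N* ≈ 47.9, M* ≈ 357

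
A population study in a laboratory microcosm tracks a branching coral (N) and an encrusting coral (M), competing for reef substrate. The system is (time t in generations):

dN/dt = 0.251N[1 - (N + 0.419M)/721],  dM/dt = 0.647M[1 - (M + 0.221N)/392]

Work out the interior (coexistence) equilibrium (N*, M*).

Setting both brackets to zero gives the nullclines N + 0.419M = 721 and 0.221N + M = 392.
Substituting M = 392 - 0.221N into the first: N(1 - 0.419·0.221) = 721 - 0.419·392.
So N* = 557/0.907 = 614, and then M* = 392 - 0.221·614 = 256.

N* ≈ 614, M* ≈ 256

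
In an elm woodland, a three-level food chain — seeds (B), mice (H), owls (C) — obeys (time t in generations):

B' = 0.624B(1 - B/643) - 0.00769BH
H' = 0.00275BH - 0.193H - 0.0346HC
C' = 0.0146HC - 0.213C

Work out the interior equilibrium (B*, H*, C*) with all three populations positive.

B* ≈ 527, H* ≈ 14.6, C* ≈ 36.3

From dC/dt = 0: 0.0146H* = 0.213, so H* = 14.6.
From dB/dt = 0: 0.624(1 - B*/643) = 0.00769·14.6, giving B* = 643·(1 - 0.18) = 527.
From dH/dt = 0: 0.00275·527 - 0.193 = 0.0346C*, so C* = 1.26/0.0346 = 36.3.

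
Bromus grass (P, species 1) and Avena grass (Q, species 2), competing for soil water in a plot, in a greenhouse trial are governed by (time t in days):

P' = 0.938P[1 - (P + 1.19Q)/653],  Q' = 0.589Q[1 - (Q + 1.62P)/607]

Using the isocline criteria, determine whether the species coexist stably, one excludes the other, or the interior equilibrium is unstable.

Compare the nullcline intercepts: K1/α12 = 653/1.19 = 549 < K2 = 607; K2/α21 = 607/1.62 = 375 < K1 = 653.
Since both are reversed, neither can invade when rare; the interior point is a saddle.

unstable coexistence (outcome depends on initial conditions)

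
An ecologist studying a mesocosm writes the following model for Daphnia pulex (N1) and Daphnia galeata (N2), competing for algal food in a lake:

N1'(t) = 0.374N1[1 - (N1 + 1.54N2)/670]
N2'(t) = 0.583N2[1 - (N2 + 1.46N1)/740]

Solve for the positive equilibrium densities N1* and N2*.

Setting both brackets to zero gives the nullclines N1 + 1.54N2 = 670 and 1.46N1 + N2 = 740.
Substituting N2 = 740 - 1.46N1 into the first: N1(1 - 1.54·1.46) = 670 - 1.54·740.
So N1* = -470/-1.25 = 376, and then N2* = 740 - 1.46·376 = 191.

N1* ≈ 376, N2* ≈ 191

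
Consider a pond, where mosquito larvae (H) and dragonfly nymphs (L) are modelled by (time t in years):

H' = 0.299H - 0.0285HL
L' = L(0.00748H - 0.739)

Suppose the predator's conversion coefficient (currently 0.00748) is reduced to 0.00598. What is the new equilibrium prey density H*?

At the interior fixed point, setting dL/dt = 0 with L > 0 fixes H* = (predator death rate)/(HL coefficient) — independent of the other coefficients.
With the change, H* = 0.739/0.00598 = 124; it rises from 98.8.

H* ≈ 124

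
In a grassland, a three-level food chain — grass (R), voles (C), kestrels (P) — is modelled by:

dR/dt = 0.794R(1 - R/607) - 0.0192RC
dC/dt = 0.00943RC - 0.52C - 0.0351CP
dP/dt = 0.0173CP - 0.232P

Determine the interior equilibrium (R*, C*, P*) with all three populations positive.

From dP/dt = 0: 0.0173C* = 0.232, so C* = 13.4.
From dR/dt = 0: 0.794(1 - R*/607) = 0.0192·13.4, giving R* = 607·(1 - 0.324) = 410.
From dC/dt = 0: 0.00943·410 - 0.52 = 0.0351P*, so P* = 3.35/0.0351 = 95.4.

R* ≈ 410, C* ≈ 13.4, P* ≈ 95.4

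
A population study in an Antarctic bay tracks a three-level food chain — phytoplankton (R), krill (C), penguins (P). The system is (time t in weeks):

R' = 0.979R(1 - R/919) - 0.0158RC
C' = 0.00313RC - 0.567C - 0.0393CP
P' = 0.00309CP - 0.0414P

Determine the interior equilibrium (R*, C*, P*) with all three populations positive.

From dP/dt = 0: 0.00309C* = 0.0414, so C* = 13.4.
From dR/dt = 0: 0.979(1 - R*/919) = 0.0158·13.4, giving R* = 919·(1 - 0.216) = 720.
From dC/dt = 0: 0.00313·720 - 0.567 = 0.0393P*, so P* = 1.69/0.0393 = 42.9.

R* ≈ 720, C* ≈ 13.4, P* ≈ 42.9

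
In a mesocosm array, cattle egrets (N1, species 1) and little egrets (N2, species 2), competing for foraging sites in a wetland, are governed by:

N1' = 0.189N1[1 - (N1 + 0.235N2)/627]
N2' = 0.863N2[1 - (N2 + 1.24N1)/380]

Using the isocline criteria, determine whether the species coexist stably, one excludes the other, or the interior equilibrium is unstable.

species 1 excludes species 2

Compare the nullcline intercepts: K1/α12 = 627/0.235 = 2670 > K2 = 380; K2/α21 = 380/1.24 = 306 < K1 = 627.
Since the inequalities point opposite ways, species 1 can invade but species 2 cannot.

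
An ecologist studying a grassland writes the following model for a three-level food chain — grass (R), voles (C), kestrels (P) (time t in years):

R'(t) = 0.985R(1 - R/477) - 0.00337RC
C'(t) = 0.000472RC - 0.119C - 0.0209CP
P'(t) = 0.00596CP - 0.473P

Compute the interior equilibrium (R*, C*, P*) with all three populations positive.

From dP/dt = 0: 0.00596C* = 0.473, so C* = 79.4.
From dR/dt = 0: 0.985(1 - R*/477) = 0.00337·79.4, giving R* = 477·(1 - 0.272) = 347.
From dC/dt = 0: 0.000472·347 - 0.119 = 0.0209P*, so P* = 0.045/0.0209 = 2.15.

R* ≈ 347, C* ≈ 79.4, P* ≈ 2.15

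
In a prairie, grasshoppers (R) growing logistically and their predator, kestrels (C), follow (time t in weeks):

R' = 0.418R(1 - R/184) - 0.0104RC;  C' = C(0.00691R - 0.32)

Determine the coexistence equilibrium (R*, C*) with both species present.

From dC/dt = 0 with C > 0: 0.00691R* = 0.32, so R* = 46.3.
Substitute into dR/dt = 0: 0.418(1 - 46.3/184) = 0.0104C*.
The bracket is 0.748, giving C* = 0.313/0.0104 = 30.1.

R* ≈ 46.3, C* ≈ 30.1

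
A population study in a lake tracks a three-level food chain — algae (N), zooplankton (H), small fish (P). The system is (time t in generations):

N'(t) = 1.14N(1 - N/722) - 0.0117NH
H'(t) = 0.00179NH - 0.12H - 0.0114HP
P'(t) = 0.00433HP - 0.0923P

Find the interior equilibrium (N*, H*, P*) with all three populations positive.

From dP/dt = 0: 0.00433H* = 0.0923, so H* = 21.3.
From dN/dt = 0: 1.14(1 - N*/722) = 0.0117·21.3, giving N* = 722·(1 - 0.219) = 564.
From dH/dt = 0: 0.00179·564 - 0.12 = 0.0114P*, so P* = 0.89/0.0114 = 78.

N* ≈ 564, H* ≈ 21.3, P* ≈ 78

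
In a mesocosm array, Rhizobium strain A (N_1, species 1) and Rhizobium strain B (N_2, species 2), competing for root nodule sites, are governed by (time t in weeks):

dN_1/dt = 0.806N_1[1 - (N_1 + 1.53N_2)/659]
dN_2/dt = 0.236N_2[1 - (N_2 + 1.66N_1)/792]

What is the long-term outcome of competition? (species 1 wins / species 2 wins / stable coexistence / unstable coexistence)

Compare the nullcline intercepts: K1/α12 = 659/1.53 = 431 < K2 = 792; K2/α21 = 792/1.66 = 477 < K1 = 659.
Since both are reversed, neither can invade when rare; the interior point is a saddle.

unstable coexistence (outcome depends on initial conditions)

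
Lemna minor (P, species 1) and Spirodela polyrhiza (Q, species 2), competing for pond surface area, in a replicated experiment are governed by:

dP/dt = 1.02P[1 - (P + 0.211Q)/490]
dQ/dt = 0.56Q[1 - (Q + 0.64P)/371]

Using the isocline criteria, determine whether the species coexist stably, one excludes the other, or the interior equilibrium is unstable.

Compare the nullcline intercepts: K1/α12 = 490/0.211 = 2320 > K2 = 371; K2/α21 = 371/0.64 = 580 > K1 = 490.
Since both inequalities hold, each species can invade when rare, so the interior equilibrium is stable.

stable coexistence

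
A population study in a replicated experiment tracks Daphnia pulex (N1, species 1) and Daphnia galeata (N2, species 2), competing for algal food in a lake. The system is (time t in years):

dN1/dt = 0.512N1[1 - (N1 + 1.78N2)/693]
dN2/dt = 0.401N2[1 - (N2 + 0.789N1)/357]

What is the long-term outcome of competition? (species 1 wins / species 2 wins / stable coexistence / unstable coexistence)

Compare the nullcline intercepts: K1/α12 = 693/1.78 = 389 > K2 = 357; K2/α21 = 357/0.789 = 452 < K1 = 693.
Since the inequalities point opposite ways, species 1 can invade but species 2 cannot.

species 1 excludes species 2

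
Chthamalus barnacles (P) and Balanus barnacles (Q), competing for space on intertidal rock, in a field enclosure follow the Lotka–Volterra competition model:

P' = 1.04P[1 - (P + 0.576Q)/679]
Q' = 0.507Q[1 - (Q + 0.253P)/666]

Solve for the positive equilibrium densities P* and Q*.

P* ≈ 346, Q* ≈ 579

Setting both brackets to zero gives the nullclines P + 0.576Q = 679 and 0.253P + Q = 666.
Substituting Q = 666 - 0.253P into the first: P(1 - 0.576·0.253) = 679 - 0.576·666.
So P* = 295/0.854 = 346, and then Q* = 666 - 0.253·346 = 579.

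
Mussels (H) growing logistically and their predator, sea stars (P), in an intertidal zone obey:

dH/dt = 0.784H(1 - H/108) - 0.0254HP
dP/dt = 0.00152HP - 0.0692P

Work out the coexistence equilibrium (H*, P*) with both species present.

From dP/dt = 0 with P > 0: 0.00152H* = 0.0692, so H* = 45.5.
Substitute into dH/dt = 0: 0.784(1 - 45.5/108) = 0.0254P*.
The bracket is 0.578, giving P* = 0.454/0.0254 = 17.9.

H* ≈ 45.5, P* ≈ 17.9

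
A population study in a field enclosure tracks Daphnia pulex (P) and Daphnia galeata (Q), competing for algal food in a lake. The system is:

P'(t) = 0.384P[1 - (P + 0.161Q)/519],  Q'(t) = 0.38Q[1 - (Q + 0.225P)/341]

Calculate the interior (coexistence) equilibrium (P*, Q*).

Setting both brackets to zero gives the nullclines P + 0.161Q = 519 and 0.225P + Q = 341.
Substituting Q = 341 - 0.225P into the first: P(1 - 0.161·0.225) = 519 - 0.161·341.
So P* = 464/0.964 = 482, and then Q* = 341 - 0.225·482 = 233.

P* ≈ 482, Q* ≈ 233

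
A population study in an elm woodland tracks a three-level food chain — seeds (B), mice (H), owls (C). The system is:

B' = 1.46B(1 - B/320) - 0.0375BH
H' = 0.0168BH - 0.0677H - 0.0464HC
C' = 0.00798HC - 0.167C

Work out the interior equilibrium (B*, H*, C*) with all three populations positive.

From dC/dt = 0: 0.00798H* = 0.167, so H* = 20.9.
From dB/dt = 0: 1.46(1 - B*/320) = 0.0375·20.9, giving B* = 320·(1 - 0.538) = 148.
From dH/dt = 0: 0.0168·148 - 0.0677 = 0.0464C*, so C* = 2.42/0.0464 = 52.1.

B* ≈ 148, H* ≈ 20.9, C* ≈ 52.1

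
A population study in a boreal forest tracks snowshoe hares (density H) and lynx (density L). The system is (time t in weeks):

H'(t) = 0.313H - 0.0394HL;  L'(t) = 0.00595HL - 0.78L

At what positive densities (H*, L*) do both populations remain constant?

Set dL/dt = 0 with L > 0: 0.00595H - 0.78 = 0, so H* = 0.78/0.00595 = 131.
Set dH/dt = 0 with H > 0: 0.313 - 0.0394L = 0, so L* = 0.313/0.0394 = 7.94.

H* ≈ 131, L* ≈ 7.94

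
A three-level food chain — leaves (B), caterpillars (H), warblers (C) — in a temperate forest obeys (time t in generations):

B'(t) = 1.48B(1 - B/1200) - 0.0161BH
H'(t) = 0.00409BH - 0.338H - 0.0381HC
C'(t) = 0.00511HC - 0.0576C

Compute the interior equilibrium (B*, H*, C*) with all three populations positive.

From dC/dt = 0: 0.00511H* = 0.0576, so H* = 11.3.
From dB/dt = 0: 1.48(1 - B*/1200) = 0.0161·11.3, giving B* = 1200·(1 - 0.123) = 1050.
From dH/dt = 0: 0.00409·1050 - 0.338 = 0.0381C*, so C* = 3.97/0.0381 = 104.

B* ≈ 1050, H* ≈ 11.3, C* ≈ 104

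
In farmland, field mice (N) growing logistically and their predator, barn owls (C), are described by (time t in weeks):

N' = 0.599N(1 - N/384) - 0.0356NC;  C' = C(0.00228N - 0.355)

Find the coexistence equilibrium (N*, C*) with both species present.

From dC/dt = 0 with C > 0: 0.00228N* = 0.355, so N* = 156.
Substitute into dN/dt = 0: 0.599(1 - 156/384) = 0.0356C*.
The bracket is 0.595, giving C* = 0.356/0.0356 = 10.

N* ≈ 156, C* ≈ 10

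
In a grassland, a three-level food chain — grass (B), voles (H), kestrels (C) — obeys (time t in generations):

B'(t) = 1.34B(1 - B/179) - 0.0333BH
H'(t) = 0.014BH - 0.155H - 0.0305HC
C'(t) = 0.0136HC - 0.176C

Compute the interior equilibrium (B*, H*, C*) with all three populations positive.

B* ≈ 121, H* ≈ 12.9, C* ≈ 50.7

From dC/dt = 0: 0.0136H* = 0.176, so H* = 12.9.
From dB/dt = 0: 1.34(1 - B*/179) = 0.0333·12.9, giving B* = 179·(1 - 0.322) = 121.
From dH/dt = 0: 0.014·121 - 0.155 = 0.0305C*, so C* = 1.55/0.0305 = 50.7.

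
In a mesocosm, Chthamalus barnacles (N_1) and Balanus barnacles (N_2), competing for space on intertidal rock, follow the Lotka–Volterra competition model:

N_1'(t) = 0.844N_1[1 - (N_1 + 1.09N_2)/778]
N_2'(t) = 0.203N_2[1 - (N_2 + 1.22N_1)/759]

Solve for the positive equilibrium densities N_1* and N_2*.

N_1* ≈ 150, N_2* ≈ 577

Setting both brackets to zero gives the nullclines N_1 + 1.09N_2 = 778 and 1.22N_1 + N_2 = 759.
Substituting N_2 = 759 - 1.22N_1 into the first: N_1(1 - 1.09·1.22) = 778 - 1.09·759.
So N_1* = -49.3/-0.33 = 150, and then N_2* = 759 - 1.22·150 = 577.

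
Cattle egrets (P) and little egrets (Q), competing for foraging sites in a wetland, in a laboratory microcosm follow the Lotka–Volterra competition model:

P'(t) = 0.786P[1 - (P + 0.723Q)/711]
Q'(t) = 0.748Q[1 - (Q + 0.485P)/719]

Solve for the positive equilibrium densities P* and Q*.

Setting both brackets to zero gives the nullclines P + 0.723Q = 711 and 0.485P + Q = 719.
Substituting Q = 719 - 0.485P into the first: P(1 - 0.723·0.485) = 711 - 0.723·719.
So P* = 191/0.649 = 294, and then Q* = 719 - 0.485·294 = 576.

P* ≈ 294, Q* ≈ 576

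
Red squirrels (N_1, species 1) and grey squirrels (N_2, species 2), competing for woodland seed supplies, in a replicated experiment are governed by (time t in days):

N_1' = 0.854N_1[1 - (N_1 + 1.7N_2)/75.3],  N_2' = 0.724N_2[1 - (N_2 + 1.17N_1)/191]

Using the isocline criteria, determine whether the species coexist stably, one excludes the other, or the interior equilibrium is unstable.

species 2 excludes species 1

Compare the nullcline intercepts: K1/α12 = 75.3/1.7 = 44.3 < K2 = 191; K2/α21 = 191/1.17 = 163 > K1 = 75.3.
Since the inequalities point opposite ways, species 2 can invade but species 1 cannot.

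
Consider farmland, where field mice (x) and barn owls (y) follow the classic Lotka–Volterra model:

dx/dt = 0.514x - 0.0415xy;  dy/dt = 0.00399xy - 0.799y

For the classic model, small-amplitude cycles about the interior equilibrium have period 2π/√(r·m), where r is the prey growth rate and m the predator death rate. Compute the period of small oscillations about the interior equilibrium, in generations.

Here r = 0.514 and m = 0.799, so r·m = 0.411.
ω = √0.411 = 0.641 per generation, hence T = 2π/ω ≈ 9.8 generations.

T ≈ 9.8 generations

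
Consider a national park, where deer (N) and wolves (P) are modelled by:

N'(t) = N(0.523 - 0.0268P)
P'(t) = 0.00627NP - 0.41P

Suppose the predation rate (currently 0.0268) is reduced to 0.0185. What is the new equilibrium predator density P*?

P* ≈ 28.3

At the interior fixed point, setting dN/dt = 0 with N > 0 fixes P* = (prey growth rate)/(NP coefficient) — independent of the other coefficients.
With the change, P* = 0.523/0.0185 = 28.3; it rises from 19.5.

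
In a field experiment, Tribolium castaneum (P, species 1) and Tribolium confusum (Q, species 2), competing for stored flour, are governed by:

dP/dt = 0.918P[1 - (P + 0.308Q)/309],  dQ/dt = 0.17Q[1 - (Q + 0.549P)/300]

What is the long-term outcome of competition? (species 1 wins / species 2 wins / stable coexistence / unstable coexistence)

Compare the nullcline intercepts: K1/α12 = 309/0.308 = 1000 > K2 = 300; K2/α21 = 300/0.549 = 546 > K1 = 309.
Since both inequalities hold, each species can invade when rare, so the interior equilibrium is stable.

stable coexistence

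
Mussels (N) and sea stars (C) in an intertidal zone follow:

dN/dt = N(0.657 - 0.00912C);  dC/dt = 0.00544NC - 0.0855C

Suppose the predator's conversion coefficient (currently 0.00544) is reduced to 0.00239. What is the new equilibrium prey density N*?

At the interior fixed point, setting dC/dt = 0 with C > 0 fixes N* = (predator death rate)/(NC coefficient) — independent of the other coefficients.
With the change, N* = 0.0855/0.00239 = 35.8; it rises from 15.7.

N* ≈ 35.8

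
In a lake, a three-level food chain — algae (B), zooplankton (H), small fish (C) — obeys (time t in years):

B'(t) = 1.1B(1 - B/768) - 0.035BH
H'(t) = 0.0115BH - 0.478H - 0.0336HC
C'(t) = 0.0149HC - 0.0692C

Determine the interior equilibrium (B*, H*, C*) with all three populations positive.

B* ≈ 655, H* ≈ 4.64, C* ≈ 210

From dC/dt = 0: 0.0149H* = 0.0692, so H* = 4.64.
From dB/dt = 0: 1.1(1 - B*/768) = 0.035·4.64, giving B* = 768·(1 - 0.148) = 655.
From dH/dt = 0: 0.0115·655 - 0.478 = 0.0336C*, so C* = 7.05/0.0336 = 210.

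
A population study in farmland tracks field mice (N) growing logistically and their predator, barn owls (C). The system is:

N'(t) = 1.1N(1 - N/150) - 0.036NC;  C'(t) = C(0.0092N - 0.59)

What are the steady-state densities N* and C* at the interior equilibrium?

From dC/dt = 0 with C > 0: 0.0092N* = 0.59, so N* = 64.1.
Substitute into dN/dt = 0: 1.1(1 - 64.1/150) = 0.036C*.
The bracket is 0.572, giving C* = 0.63/0.036 = 17.5.

N* ≈ 64.1, C* ≈ 17.5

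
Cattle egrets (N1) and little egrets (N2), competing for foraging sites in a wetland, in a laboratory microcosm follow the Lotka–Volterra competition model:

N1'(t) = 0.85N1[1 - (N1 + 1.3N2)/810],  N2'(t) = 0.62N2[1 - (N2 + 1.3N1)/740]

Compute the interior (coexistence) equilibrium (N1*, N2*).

Setting both brackets to zero gives the nullclines N1 + 1.3N2 = 810 and 1.3N1 + N2 = 740.
Substituting N2 = 740 - 1.3N1 into the first: N1(1 - 1.3·1.3) = 810 - 1.3·740.
So N1* = -152/-0.69 = 220, and then N2* = 740 - 1.3·220 = 454.

N1* ≈ 220, N2* ≈ 454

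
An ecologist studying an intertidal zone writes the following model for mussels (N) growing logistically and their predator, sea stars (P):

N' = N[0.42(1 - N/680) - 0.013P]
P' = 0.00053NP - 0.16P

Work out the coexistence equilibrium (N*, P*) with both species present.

N* ≈ 302, P* ≈ 18

From dP/dt = 0 with P > 0: 0.00053N* = 0.16, so N* = 302.
Substitute into dN/dt = 0: 0.42(1 - 302/680) = 0.013P*.
The bracket is 0.556, giving P* = 0.234/0.013 = 18.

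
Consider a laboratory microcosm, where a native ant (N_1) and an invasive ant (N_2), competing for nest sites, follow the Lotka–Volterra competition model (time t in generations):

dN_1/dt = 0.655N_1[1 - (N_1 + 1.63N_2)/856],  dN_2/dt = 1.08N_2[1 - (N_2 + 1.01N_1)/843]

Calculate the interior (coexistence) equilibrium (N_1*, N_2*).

N_1* ≈ 802, N_2* ≈ 33.4

Setting both brackets to zero gives the nullclines N_1 + 1.63N_2 = 856 and 1.01N_1 + N_2 = 843.
Substituting N_2 = 843 - 1.01N_1 into the first: N_1(1 - 1.63·1.01) = 856 - 1.63·843.
So N_1* = -518/-0.646 = 802, and then N_2* = 843 - 1.01·802 = 33.4.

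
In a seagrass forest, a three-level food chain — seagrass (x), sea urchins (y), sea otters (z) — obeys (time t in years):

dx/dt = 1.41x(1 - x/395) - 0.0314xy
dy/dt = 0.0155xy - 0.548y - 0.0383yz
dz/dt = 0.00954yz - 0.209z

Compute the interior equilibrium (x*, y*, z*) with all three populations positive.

From dz/dt = 0: 0.00954y* = 0.209, so y* = 21.9.
From dx/dt = 0: 1.41(1 - x*/395) = 0.0314·21.9, giving x* = 395·(1 - 0.488) = 202.
From dy/dt = 0: 0.0155·202 - 0.548 = 0.0383z*, so z* = 2.59/0.0383 = 67.6.

x* ≈ 202, y* ≈ 21.9, z* ≈ 67.6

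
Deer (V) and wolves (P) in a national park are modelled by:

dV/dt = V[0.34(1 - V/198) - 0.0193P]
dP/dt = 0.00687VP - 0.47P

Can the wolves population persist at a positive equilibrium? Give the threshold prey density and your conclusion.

Threshold V = 68.4; K > 68.4, so yes, the predator persists.

The predator equation gives dP/dt > 0 only when V > 0.47/0.00687 = 68.4.
Without the predator, V → K = 198. Since 198 > 68.4, the predator can invade and persist.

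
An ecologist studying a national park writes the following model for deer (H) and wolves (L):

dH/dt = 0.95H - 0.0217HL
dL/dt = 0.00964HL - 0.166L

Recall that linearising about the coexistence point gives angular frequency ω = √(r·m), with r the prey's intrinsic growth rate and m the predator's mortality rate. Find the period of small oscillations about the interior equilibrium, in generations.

Here r = 0.95 and m = 0.166, so r·m = 0.158.
ω = √0.158 = 0.397 per generation, hence T = 2π/ω ≈ 15.8 generations.

T ≈ 15.8 generations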